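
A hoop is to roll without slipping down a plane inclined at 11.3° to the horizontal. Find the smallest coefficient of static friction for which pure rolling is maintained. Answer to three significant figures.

The moment of inertia is MR², giving k ≡ I/(MR²) = 1.
Along the incline Mg sinθ − f = Ma, and torque about the center fR = Iα = kMR²(a/R) gives f = kMa.
These give a = g sinθ/(1+k) and the required friction f = kMg sinθ/(1+k).
The normal force is N = Mg cosθ, so μ_min = f/N = k tanθ/(1+k).
μ_min = 1 × tan11.3° / 2 ≈ 0.0999.

μ_min ≈ 0.0999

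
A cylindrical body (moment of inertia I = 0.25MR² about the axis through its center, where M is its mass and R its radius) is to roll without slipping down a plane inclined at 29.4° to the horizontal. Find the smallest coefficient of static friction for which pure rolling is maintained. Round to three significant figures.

For this body I = 0.25MR², i.e. k = I/(MR²) = 0.25.
Translational: Mg sinθ − f = Ma. Rotational about the CM: fR = Iα = kMRa, so f = kMa.
These give a = g sinθ/(1+k) and the required friction f = kMg sinθ/(1+k).
With N = Mg cosθ, the no-slip condition f ≤ μN gives μ_min = f/N = k tanθ/(1+k).
μ_min = 0.25 × tan29.4° / 1.25 ≈ 0.113.

μ_min ≈ 0.113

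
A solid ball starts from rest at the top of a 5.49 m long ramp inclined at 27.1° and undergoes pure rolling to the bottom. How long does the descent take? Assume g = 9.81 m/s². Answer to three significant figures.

t ≈ 1.85 s

For this body I = (2/5)MR², i.e. k = I/(MR²) = 0.4.
Along the incline Mg sinθ − f = Ma, and torque about the center fR = Iα = kMR²(a/R) gives f = kMa.
Hence a = g sinθ/(1+k) = 9.81×sin27.1°/1.4 = 3.192 m/s².
With constant a from rest, t = √(2L/a) = √(2·5.49/3.192) ≈ 1.85 s.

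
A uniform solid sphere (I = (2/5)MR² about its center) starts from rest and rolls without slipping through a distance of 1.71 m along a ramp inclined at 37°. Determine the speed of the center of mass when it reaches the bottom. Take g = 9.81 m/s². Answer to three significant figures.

For this body I = (2/5)MR², i.e. k = I/(MR²) = 0.4.
Pure rolling means v = ωR; then KE = ½Mv² + ½I(v/R)² = ½(1+k)Mv² = (7/10)Mv².
The vertical drop is h = L sinθ = 1.71 × sin37° = 1.029 m.
Energy conservation: Mgh = (7/10)Mv², so v = √(2gh/(1+k)) = √(2 × 9.81 × 1.029 / 1.4) ≈ 3.80 m/s.

v ≈ 3.80 m/s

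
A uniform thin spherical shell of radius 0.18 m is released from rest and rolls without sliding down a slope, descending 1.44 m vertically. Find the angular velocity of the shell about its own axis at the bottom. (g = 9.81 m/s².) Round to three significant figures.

For this body I = (2/3)MR², i.e. k = I/(MR²) = 2/3.
Since it rolls without slipping, ω = v/R and KE = ½Mv² + ½Iω² = ½(1+k)Mv² = (5/6)Mv².
Energy conservation Mgh = ½(1+k)Mv² gives v = √(2gh/(1+k)) = √(2 × 9.81 × 1.44 / 1.667) = 4.117 m/s.
The angular speed follows from ω = v/R = 4.117/0.18 ≈ 22.9 rad/s.

ω ≈ 22.9 rad/s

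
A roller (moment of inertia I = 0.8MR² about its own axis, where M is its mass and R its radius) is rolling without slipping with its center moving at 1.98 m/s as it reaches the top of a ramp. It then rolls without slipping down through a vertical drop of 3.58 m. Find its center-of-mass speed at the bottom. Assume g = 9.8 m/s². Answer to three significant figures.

With I = 0.8MR², the ratio k = I/(MR²) is 0.8.
The rolling condition ω = v/R makes the rotational term ½I(v/R)² = ½kMv², so KE_total = ½(1+k)Mv² = (9/10)Mv².
Energy conservation: (9/10)Mv₀² + Mgh = (9/10)Mv², so v² = v₀² + 2gh/(1+k).
v = √(1.98² + 2×9.8×3.58/1.8) = √42.9 ≈ 6.55 m/s.

v ≈ 6.55 m/s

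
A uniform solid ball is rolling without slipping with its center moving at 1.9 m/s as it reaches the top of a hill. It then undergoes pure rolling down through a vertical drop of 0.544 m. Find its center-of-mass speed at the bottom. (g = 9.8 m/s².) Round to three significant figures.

v ≈ 3.35 m/s

With I = (2/5)MR², the ratio k = I/(MR²) is 0.4.
Pure rolling means v = ωR; then KE = ½Mv² + ½I(v/R)² = ½(1+k)Mv² = (7/10)Mv².
Energy conservation: (7/10)Mv₀² + Mgh = (7/10)Mv², so v² = v₀² + 2gh/(1+k).
v = √(1.9² + 2×9.8×0.544/1.4) = √11.23 ≈ 3.35 m/s.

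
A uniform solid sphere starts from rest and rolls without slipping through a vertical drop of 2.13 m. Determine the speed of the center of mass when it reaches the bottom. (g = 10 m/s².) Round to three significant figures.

v ≈ 5.52 m/s

With I = (2/5)MR², the ratio k = I/(MR²) is 0.4.
The rolling condition ω = v/R makes the rotational term ½I(v/R)² = ½kMv², so KE_total = ½(1+k)Mv² = (7/10)Mv².
Energy conservation: Mgh = (7/10)Mv², so v = √(2gh/(1+k)) = √(2 × 10 × 2.13 / 1.4) ≈ 5.52 m/s.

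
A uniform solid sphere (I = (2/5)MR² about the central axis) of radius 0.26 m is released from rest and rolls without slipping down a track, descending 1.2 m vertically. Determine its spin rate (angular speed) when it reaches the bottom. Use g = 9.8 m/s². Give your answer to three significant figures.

Here I = (2/5)MR², so the shape factor k = I/(MR²) = 0.4.
Pure rolling means v = ωR; then KE = ½Mv² + ½I(v/R)² = ½(1+k)Mv² = (7/10)Mv².
Energy conservation Mgh = ½(1+k)Mv² gives v = √(2gh/(1+k)) = √(2 × 9.8 × 1.2 / 1.4) = 4.099 m/s.
The angular speed follows from ω = v/R = 4.099/0.26 ≈ 15.8 rad/s.

ω ≈ 15.8 rad/s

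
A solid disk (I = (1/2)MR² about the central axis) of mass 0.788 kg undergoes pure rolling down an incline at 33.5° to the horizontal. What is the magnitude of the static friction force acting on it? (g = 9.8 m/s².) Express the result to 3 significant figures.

The moment of inertia is (1/2)MR², giving k ≡ I/(MR²) = 0.5.
Translational: Mg sinθ − f = Ma. Rotational about the CM: fR = Iα = kMRa, so f = kMa.
Combining, a = g sinθ/(1+k) and f = kMa = kMg sinθ/(1+k).
f = 0.5 × 0.788 × 9.8 × sin33.5° / 1.5 ≈ 1.42 N.

f ≈ 1.42 N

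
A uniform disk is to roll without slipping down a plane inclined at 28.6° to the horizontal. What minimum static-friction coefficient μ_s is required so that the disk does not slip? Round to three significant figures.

The moment of inertia is (1/2)MR², giving k ≡ I/(MR²) = 0.5.
Newton's second law down the slope: Mg sinθ − f = Ma. The torque equation fR = Iα (with α = a/R) gives f = kMa.
These give a = g sinθ/(1+k) and the required friction f = kMg sinθ/(1+k).
With N = Mg cosθ, the no-slip condition f ≤ μN gives μ_min = f/N = k tanθ/(1+k).
μ_min = 0.5 × tan28.6° / 1.5 ≈ 0.182.

μ_min ≈ 0.182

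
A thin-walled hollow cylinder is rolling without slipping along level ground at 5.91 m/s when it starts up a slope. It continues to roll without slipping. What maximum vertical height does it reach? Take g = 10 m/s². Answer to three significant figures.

For this body I = MR², i.e. k = I/(MR²) = 1.
Since it rolls without slipping, ω = v/R and KE = ½Mv² + ½Iω² = ½(1+k)Mv² = Mv².
All of this converts to potential energy at the highest point: Mv₀² = Mgh.
Thus h = (1+k)v₀²/(2g) = 2 × 5.91² / (2 × 10) ≈ 3.49 m.

h ≈ 3.49 m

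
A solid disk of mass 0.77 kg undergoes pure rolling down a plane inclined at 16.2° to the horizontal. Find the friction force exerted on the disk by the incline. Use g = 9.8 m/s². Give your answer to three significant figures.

f ≈ 0.702 N

With I = (1/2)MR², the ratio k = I/(MR²) is 0.5.
Translational: Mg sinθ − f = Ma. Rotational about the CM: fR = Iα = kMRa, so f = kMa.
Combining, a = g sinθ/(1+k) and f = kMa = kMg sinθ/(1+k).
f = 0.5 × 0.77 × 9.8 × sin16.2° / 1.5 ≈ 0.702 N.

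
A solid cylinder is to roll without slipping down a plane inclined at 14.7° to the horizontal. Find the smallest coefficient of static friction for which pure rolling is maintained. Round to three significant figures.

μ_min ≈ 0.0874

With I = (1/2)MR², the ratio k = I/(MR²) is 0.5.
Newton's second law down the slope: Mg sinθ − f = Ma. The torque equation fR = Iα (with α = a/R) gives f = kMa.
These give a = g sinθ/(1+k) and the required friction f = kMg sinθ/(1+k).
With N = Mg cosθ, the no-slip condition f ≤ μN gives μ_min = f/N = k tanθ/(1+k).
μ_min = 0.5 × tan14.7° / 1.5 ≈ 0.0874.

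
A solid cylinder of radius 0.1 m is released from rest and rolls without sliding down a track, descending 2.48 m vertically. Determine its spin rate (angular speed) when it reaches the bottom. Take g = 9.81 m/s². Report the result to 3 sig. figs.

ω ≈ 57.0 rad/s

With I = (1/2)MR², the ratio k = I/(MR²) is 0.5.
The rolling condition ω = v/R makes the rotational term ½I(v/R)² = ½kMv², so KE_total = ½(1+k)Mv² = (3/4)Mv².
Energy conservation Mgh = ½(1+k)Mv² gives v = √(2gh/(1+k)) = √(2 × 9.81 × 2.48 / 1.5) = 5.695 m/s.
The angular speed follows from ω = v/R = 5.695/0.1 ≈ 57.0 rad/s.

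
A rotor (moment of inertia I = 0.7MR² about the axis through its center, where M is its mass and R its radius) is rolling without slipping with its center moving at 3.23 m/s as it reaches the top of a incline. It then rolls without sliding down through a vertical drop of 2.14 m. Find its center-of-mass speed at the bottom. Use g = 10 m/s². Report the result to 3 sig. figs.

v ≈ 5.97 m/s

Here I = 0.7MR², so the shape factor k = I/(MR²) = 0.7.
Pure rolling means v = ωR; then KE = ½Mv² + ½I(v/R)² = ½(1+k)Mv² = (17/20)Mv².
Energy conservation: (17/20)Mv₀² + Mgh = (17/20)Mv², so v² = v₀² + 2gh/(1+k).
v = √(3.23² + 2×10×2.14/1.7) = √35.61 ≈ 5.97 m/s.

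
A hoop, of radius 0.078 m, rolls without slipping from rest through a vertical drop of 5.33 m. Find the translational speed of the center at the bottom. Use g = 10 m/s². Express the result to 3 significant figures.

v ≈ 7.30 m/s

For this body I = MR², i.e. k = I/(MR²) = 1.
The rolling condition ω = v/R makes the rotational term ½I(v/R)² = ½kMv², so KE_total = ½(1+k)Mv² = Mv².
Energy conservation: Mgh = Mv², so v = √(2gh/(1+k)) = √(2 × 10 × 5.33 / 2) ≈ 7.30 m/s.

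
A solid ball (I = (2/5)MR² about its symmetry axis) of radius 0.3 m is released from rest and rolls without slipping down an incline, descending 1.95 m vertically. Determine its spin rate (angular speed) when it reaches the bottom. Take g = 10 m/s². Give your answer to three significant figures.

The moment of inertia is (2/5)MR², giving k ≡ I/(MR²) = 0.4.
Since it rolls without slipping, ω = v/R and KE = ½Mv² + ½Iω² = ½(1+k)Mv² = (7/10)Mv².
Energy conservation Mgh = ½(1+k)Mv² gives v = √(2gh/(1+k)) = √(2 × 10 × 1.95 / 1.4) = 5.278 m/s.
The angular speed follows from ω = v/R = 5.278/0.3 ≈ 17.6 rad/s.

ω ≈ 17.6 rad/s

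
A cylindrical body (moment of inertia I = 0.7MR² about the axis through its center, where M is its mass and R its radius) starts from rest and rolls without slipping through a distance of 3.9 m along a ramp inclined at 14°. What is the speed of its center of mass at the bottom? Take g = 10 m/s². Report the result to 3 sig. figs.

v ≈ 3.33 m/s

With I = 0.7MR², the ratio k = I/(MR²) is 0.7.
Pure rolling means v = ωR; then KE = ½Mv² + ½I(v/R)² = ½(1+k)Mv² = (17/20)Mv².
The vertical drop is h = L sinθ = 3.9 × sin14° = 0.9435 m.
Setting Mgh = (17/20)Mv² gives v = √(2gh/(1+k)) = √(2·10·0.9435/1.7) ≈ 3.33 m/s.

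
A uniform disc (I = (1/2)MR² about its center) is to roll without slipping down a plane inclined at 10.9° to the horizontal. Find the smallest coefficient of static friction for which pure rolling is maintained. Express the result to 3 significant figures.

μ_min ≈ 0.0642

Here I = (1/2)MR², so the shape factor k = I/(MR²) = 0.5.
Newton's second law down the slope: Mg sinθ − f = Ma. The torque equation fR = Iα (with α = a/R) gives f = kMa.
These give a = g sinθ/(1+k) and the required friction f = kMg sinθ/(1+k).
The normal force is N = Mg cosθ, so μ_min = f/N = k tanθ/(1+k).
μ_min = 0.5 × tan10.9° / 1.5 ≈ 0.0642.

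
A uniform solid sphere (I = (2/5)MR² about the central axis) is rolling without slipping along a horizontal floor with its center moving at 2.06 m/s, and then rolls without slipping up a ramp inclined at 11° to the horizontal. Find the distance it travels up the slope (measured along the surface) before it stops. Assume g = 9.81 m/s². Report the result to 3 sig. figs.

d ≈ 1.59 m

With I = (2/5)MR², the ratio k = I/(MR²) is 0.4.
Pure rolling means v = ωR; then KE = ½Mv² + ½I(v/R)² = ½(1+k)Mv² = (7/10)Mv².
Setting this equal to Mgh gives the vertical rise h = (1+k)v₀²/(2g) = 1.4×2.06²/(2×9.81) = 0.3028 m.
Along the incline, d = h/sinθ = 0.3028/sin11° ≈ 1.59 m.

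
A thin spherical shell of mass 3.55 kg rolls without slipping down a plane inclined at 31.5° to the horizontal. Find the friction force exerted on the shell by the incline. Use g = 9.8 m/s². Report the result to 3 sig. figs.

f ≈ 7.27 N

The moment of inertia is (2/3)MR², giving k ≡ I/(MR²) = 2/3.
Along the incline Mg sinθ − f = Ma, and torque about the center fR = Iα = kMR²(a/R) gives f = kMa.
Combining, a = g sinθ/(1+k) and f = kMa = kMg sinθ/(1+k).
f = (2/3) × 3.55 × 9.8 × sin31.5° / 1.667 ≈ 7.27 N.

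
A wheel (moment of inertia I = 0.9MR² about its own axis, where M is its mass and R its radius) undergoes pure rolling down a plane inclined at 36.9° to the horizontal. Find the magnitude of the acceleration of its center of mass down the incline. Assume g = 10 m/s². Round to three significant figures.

For this body I = 0.9MR², i.e. k = I/(MR²) = 0.9.
Translational: Mg sinθ − f = Ma. Rotational about the CM: fR = Iα = kMRa, so f = kMa.
Eliminating f: Mg sinθ = (1+k)Ma, so a = g sinθ/(1+k) = 10 × sin36.9° / 1.9 ≈ 3.16 m/s².

a ≈ 3.16 m/s²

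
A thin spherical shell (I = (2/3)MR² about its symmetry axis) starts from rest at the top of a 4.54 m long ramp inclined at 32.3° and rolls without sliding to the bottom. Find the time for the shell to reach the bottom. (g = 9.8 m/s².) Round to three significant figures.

t ≈ 1.70 s

Here I = (2/3)MR², so the shape factor k = I/(MR²) = 2/3.
Newton's second law down the slope: Mg sinθ − f = Ma. The torque equation fR = Iα (with α = a/R) gives f = kMa.
Hence a = g sinθ/(1+k) = 9.8×sin32.3°/1.667 = 3.142 m/s².
Starting from rest, L = ½at², so t = √(2L/a) = √(2×4.54/3.142) ≈ 1.70 s.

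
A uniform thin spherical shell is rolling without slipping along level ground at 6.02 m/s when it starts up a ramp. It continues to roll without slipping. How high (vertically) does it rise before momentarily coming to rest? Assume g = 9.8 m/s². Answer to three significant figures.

h ≈ 3.08 m

The moment of inertia is (2/3)MR², giving k ≡ I/(MR²) = 2/3.
Rolling without slipping gives ω = v/R, so the total kinetic energy is ½Mv² + ½Iω² = ½(1+k)Mv² = (5/6)Mv².
At the top the kinetic energy is zero, so (5/6)Mv₀² = Mgh.
Thus h = (1+k)v₀²/(2g) = 1.667 × 6.02² / (2 × 9.8) ≈ 3.08 m.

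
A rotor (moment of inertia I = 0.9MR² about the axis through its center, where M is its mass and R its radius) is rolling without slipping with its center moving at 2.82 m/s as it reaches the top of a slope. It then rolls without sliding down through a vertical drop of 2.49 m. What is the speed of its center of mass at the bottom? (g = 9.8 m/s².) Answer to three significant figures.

Here I = 0.9MR², so the shape factor k = I/(MR²) = 0.9.
The rolling condition ω = v/R makes the rotational term ½I(v/R)² = ½kMv², so KE_total = ½(1+k)Mv² = (19/20)Mv².
Conserving energy between top and bottom: (19/20)Mv² = (19/20)Mv₀² + Mgh, hence v² = v₀² + 2gh/(1+k).
v = √(2.82² + 2×9.8×2.49/1.9) = √33.64 ≈ 5.80 m/s.

v ≈ 5.80 m/s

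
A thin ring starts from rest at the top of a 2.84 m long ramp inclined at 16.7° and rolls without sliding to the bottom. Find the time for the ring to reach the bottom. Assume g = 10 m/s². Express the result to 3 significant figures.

t ≈ 1.99 s

For this body I = MR², i.e. k = I/(MR²) = 1.
Along the incline Mg sinθ − f = Ma, and torque about the center fR = Iα = kMR²(a/R) gives f = kMa.
Hence a = g sinθ/(1+k) = 10×sin16.7°/2 = 1.437 m/s².
With constant a from rest, t = √(2L/a) = √(2·2.84/1.437) ≈ 1.99 s.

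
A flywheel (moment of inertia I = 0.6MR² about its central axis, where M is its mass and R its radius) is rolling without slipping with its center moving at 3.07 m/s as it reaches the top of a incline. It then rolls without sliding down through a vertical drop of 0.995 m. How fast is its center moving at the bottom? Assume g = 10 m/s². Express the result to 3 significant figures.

v ≈ 4.68 m/s

With I = 0.6MR², the ratio k = I/(MR²) is 0.6.
Since it rolls without slipping, ω = v/R and KE = ½Mv² + ½Iω² = ½(1+k)Mv² = (4/5)Mv².
Conserving energy between top and bottom: (4/5)Mv² = (4/5)Mv₀² + Mgh, hence v² = v₀² + 2gh/(1+k).
v = √(3.07² + 2×10×0.995/1.6) = √21.86 ≈ 4.68 m/s.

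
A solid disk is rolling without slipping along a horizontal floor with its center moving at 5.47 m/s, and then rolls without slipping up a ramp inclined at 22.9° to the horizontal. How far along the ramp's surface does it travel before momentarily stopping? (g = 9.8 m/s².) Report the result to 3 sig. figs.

d ≈ 5.88 m

With I = (1/2)MR², the ratio k = I/(MR²) is 0.5.
The rolling condition ω = v/R makes the rotational term ½I(v/R)² = ½kMv², so KE_total = ½(1+k)Mv² = (3/4)Mv².
Setting this equal to Mgh gives the vertical rise h = (1+k)v₀²/(2g) = 1.5×5.47²/(2×9.8) = 2.29 m.
The distance along the slope is d = h/sinθ = 2.29/sin22.9° ≈ 5.88 m.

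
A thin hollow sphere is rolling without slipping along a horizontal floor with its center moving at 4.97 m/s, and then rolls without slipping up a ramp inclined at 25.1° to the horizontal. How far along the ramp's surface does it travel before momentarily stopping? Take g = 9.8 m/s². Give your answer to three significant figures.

For this body I = (2/3)MR², i.e. k = I/(MR²) = 2/3.
Pure rolling means v = ωR; then KE = ½Mv² + ½I(v/R)² = ½(1+k)Mv² = (5/6)Mv².
Setting this equal to Mgh gives the vertical rise h = (1+k)v₀²/(2g) = 1.667×4.97²/(2×9.8) = 2.1 m.
Along the incline, d = h/sinθ = 2.1/sin25.1° ≈ 4.95 m.

d ≈ 4.95 m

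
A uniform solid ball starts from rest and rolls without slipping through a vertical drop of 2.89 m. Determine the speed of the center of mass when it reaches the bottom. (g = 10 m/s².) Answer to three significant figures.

Here I = (2/5)MR², so the shape factor k = I/(MR²) = 0.4.
Since it rolls without slipping, ω = v/R and KE = ½Mv² + ½Iω² = ½(1+k)Mv² = (7/10)Mv².
Setting Mgh = (7/10)Mv² gives v = √(2gh/(1+k)) = √(2·10·2.89/1.4) ≈ 6.43 m/s.

v ≈ 6.43 m/s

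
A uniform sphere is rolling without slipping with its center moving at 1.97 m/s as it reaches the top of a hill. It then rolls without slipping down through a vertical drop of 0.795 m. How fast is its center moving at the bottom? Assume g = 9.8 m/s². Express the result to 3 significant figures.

For this body I = (2/5)MR², i.e. k = I/(MR²) = 0.4.
The rolling condition ω = v/R makes the rotational term ½I(v/R)² = ½kMv², so KE_total = ½(1+k)Mv² = (7/10)Mv².
Energy conservation: (7/10)Mv₀² + Mgh = (7/10)Mv², so v² = v₀² + 2gh/(1+k).
v = √(1.97² + 2×9.8×0.795/1.4) = √15.01 ≈ 3.87 m/s.

v ≈ 3.87 m/s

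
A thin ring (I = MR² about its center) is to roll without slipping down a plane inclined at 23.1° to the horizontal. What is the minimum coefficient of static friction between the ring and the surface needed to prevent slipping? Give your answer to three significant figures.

Here I = MR², so the shape factor k = I/(MR²) = 1.
Along the incline Mg sinθ − f = Ma, and torque about the center fR = Iα = kMR²(a/R) gives f = kMa.
These give a = g sinθ/(1+k) and the required friction f = kMg sinθ/(1+k).
The normal force is N = Mg cosθ, so μ_min = f/N = k tanθ/(1+k).
μ_min = 1 × tan23.1° / 2 ≈ 0.213.

μ_min ≈ 0.213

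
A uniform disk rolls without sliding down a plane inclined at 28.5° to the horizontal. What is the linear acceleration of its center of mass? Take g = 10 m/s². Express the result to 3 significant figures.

a ≈ 3.18 m/s²

With I = (1/2)MR², the ratio k = I/(MR²) is 0.5.
Along the incline Mg sinθ − f = Ma, and torque about the center fR = Iα = kMR²(a/R) gives f = kMa.
Eliminating f: Mg sinθ = (1+k)Ma, so a = g sinθ/(1+k) = 10 × sin28.5° / 1.5 ≈ 3.18 m/s².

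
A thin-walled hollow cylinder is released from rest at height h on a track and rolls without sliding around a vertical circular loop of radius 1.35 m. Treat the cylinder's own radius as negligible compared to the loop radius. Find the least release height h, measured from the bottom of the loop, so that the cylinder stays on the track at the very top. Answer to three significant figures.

For this body I = MR², i.e. k = I/(MR²) = 1.
At the top of the loop, the minimum-contact condition is Mg = Mv_top²/r, so v_top² = gr.
With ω = v/R, the kinetic energy at speed v is ½(1+k)Mv² = Mv².
Energy conservation from release (height h) to the top (height 2r): Mgh = Mg(2r) + M·gr.
Thus h_min = 2r + (1+k)r/2 = r(2 + 2/2) = 1.35 × 3 ≈ 4.05 m.

h_min ≈ 4.05 m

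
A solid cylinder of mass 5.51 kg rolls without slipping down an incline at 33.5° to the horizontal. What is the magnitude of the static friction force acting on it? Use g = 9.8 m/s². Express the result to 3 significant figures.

f ≈ 9.93 N

With I = (1/2)MR², the ratio k = I/(MR²) is 0.5.
Along the incline Mg sinθ − f = Ma, and torque about the center fR = Iα = kMR²(a/R) gives f = kMa.
Combining, a = g sinθ/(1+k) and f = kMa = kMg sinθ/(1+k).
f = 0.5 × 5.51 × 9.8 × sin33.5° / 1.5 ≈ 9.93 N.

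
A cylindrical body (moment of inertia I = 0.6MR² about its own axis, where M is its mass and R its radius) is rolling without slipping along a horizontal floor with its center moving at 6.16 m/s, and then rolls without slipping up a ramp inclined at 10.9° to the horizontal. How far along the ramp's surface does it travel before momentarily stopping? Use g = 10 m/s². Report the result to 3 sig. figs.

For this body I = 0.6MR², i.e. k = I/(MR²) = 0.6.
The rolling condition ω = v/R makes the rotational term ½I(v/R)² = ½kMv², so KE_total = ½(1+k)Mv² = (4/5)Mv².
Setting this equal to Mgh gives the vertical rise h = (1+k)v₀²/(2g) = 1.6×6.16²/(2×10) = 3.036 m.
The distance along the slope is d = h/sinθ = 3.036/sin10.9° ≈ 16.1 m.

d ≈ 16.1 m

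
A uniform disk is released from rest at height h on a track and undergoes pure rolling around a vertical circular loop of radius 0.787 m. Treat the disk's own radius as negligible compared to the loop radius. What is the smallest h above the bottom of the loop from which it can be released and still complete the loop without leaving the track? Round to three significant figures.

With I = (1/2)MR², the ratio k = I/(MR²) is 0.5.
At the top of the loop, the minimum-contact condition is Mg = Mv_top²/r, so v_top² = gr.
With ω = v/R, the kinetic energy at speed v is ½(1+k)Mv² = (3/4)Mv².
Energy conservation from release (height h) to the top (height 2r): Mgh = Mg(2r) + (3/4)M·gr.
Thus h_min = 2r + (1+k)r/2 = r(2 + 1.5/2) = 0.787 × 2.75 ≈ 2.16 m.

h_min ≈ 2.16 m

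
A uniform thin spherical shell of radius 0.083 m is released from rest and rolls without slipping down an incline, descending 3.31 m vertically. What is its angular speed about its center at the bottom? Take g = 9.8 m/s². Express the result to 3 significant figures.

The moment of inertia is (2/3)MR², giving k ≡ I/(MR²) = 2/3.
Rolling without slipping gives ω = v/R, so the total kinetic energy is ½Mv² + ½Iω² = ½(1+k)Mv² = (5/6)Mv².
Energy conservation Mgh = ½(1+k)Mv² gives v = √(2gh/(1+k)) = √(2 × 9.8 × 3.31 / 1.667) = 6.239 m/s.
Then ω = v/R = 6.239 / 0.083 ≈ 75.2 rad/s.

ω ≈ 75.2 rad/s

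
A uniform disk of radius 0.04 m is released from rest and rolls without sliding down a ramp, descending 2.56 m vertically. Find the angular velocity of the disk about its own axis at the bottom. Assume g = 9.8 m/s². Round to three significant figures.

ω ≈ 145 rad/s

For this body I = (1/2)MR², i.e. k = I/(MR²) = 0.5.
Since it rolls without slipping, ω = v/R and KE = ½Mv² + ½Iω² = ½(1+k)Mv² = (3/4)Mv².
Energy conservation Mgh = ½(1+k)Mv² gives v = √(2gh/(1+k)) = √(2 × 9.8 × 2.56 / 1.5) = 5.784 m/s.
Then ω = v/R = 5.784 / 0.04 ≈ 145 rad/s.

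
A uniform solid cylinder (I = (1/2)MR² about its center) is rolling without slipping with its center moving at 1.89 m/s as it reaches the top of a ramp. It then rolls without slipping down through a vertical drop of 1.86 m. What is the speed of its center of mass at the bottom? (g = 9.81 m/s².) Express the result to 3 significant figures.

v ≈ 5.28 m/s

The moment of inertia is (1/2)MR², giving k ≡ I/(MR²) = 0.5.
Pure rolling means v = ωR; then KE = ½Mv² + ½I(v/R)² = ½(1+k)Mv² = (3/4)Mv².
Energy conservation: (3/4)Mv₀² + Mgh = (3/4)Mv², so v² = v₀² + 2gh/(1+k).
v = √(1.89² + 2×9.81×1.86/1.5) = √27.9 ≈ 5.28 m/s.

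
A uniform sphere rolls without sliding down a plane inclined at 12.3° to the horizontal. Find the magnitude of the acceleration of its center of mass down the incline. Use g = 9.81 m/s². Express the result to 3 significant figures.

a ≈ 1.49 m/s²

Here I = (2/5)MR², so the shape factor k = I/(MR²) = 0.4.
Along the incline Mg sinθ − f = Ma, and torque about the center fR = Iα = kMR²(a/R) gives f = kMa.
Eliminating f: Mg sinθ = (1+k)Ma, so a = g sinθ/(1+k) = 9.81 × sin12.3° / 1.4 ≈ 1.49 m/s².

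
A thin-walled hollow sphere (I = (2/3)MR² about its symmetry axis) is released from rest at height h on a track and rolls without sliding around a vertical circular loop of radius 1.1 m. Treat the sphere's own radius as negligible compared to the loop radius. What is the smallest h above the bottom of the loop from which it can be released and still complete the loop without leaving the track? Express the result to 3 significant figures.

h_min ≈ 3.12 m

The moment of inertia is (2/3)MR², giving k ≡ I/(MR²) = 2/3.
At the top, contact is just lost when gravity alone supplies the centripetal force: Mg = Mv_top²/r, i.e. v_top² = gr.
With ω = v/R, the kinetic energy at speed v is ½(1+k)Mv² = (5/6)Mv².
Energy conservation from release (height h) to the top (height 2r): Mgh = Mg(2r) + (5/6)M·gr.
Thus h_min = 2r + (1+k)r/2 = r(2 + 1.667/2) = 1.1 × 2.833 ≈ 3.12 m.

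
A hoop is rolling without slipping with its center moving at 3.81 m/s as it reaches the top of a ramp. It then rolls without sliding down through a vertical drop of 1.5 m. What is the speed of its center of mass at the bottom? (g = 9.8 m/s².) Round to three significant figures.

v ≈ 5.41 m/s

With I = MR², the ratio k = I/(MR²) is 1.
Since it rolls without slipping, ω = v/R and KE = ½Mv² + ½Iω² = ½(1+k)Mv² = Mv².
Conserving energy between top and bottom: Mv² = Mv₀² + Mgh, hence v² = v₀² + 2gh/(1+k).
v = √(3.81² + 2×9.8×1.5/2) = √29.22 ≈ 5.41 m/s.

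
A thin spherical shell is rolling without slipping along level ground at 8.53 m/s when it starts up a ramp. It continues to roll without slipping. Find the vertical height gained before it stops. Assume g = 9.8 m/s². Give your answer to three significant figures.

h ≈ 6.19 m

The moment of inertia is (2/3)MR², giving k ≡ I/(MR²) = 2/3.
Rolling without slipping gives ω = v/R, so the total kinetic energy is ½Mv² + ½Iω² = ½(1+k)Mv² = (5/6)Mv².
At the top the kinetic energy is zero, so (5/6)Mv₀² = Mgh.
Thus h = (1+k)v₀²/(2g) = 1.667 × 8.53² / (2 × 9.8) ≈ 6.19 m.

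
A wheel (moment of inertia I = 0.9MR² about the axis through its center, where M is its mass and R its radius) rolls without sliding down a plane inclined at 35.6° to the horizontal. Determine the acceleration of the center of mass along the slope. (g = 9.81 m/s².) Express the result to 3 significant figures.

a ≈ 3.01 m/s²

The moment of inertia is 0.9MR², giving k ≡ I/(MR²) = 0.9.
Translational: Mg sinθ − f = Ma. Rotational about the CM: fR = Iα = kMRa, so f = kMa.
Eliminating f: Mg sinθ = (1+k)Ma, so a = g sinθ/(1+k) = 9.81 × sin35.6° / 1.9 ≈ 3.01 m/s².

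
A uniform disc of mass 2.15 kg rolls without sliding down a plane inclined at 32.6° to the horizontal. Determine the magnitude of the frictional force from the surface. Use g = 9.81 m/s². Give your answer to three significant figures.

Here I = (1/2)MR², so the shape factor k = I/(MR²) = 0.5.
Newton's second law down the slope: Mg sinθ − f = Ma. The torque equation fR = Iα (with α = a/R) gives f = kMa.
Combining, a = g sinθ/(1+k) and f = kMa = kMg sinθ/(1+k).
f = 0.5 × 2.15 × 9.81 × sin32.6° / 1.5 ≈ 3.79 N.

f ≈ 3.79 N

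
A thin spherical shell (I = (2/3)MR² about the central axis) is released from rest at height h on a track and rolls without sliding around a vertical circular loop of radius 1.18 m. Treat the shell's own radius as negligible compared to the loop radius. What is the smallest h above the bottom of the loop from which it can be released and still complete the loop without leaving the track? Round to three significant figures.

The moment of inertia is (2/3)MR², giving k ≡ I/(MR²) = 2/3.
At the top of the loop, the minimum-contact condition is Mg = Mv_top²/r, so v_top² = gr.
With ω = v/R, the kinetic energy at speed v is ½(1+k)Mv² = (5/6)Mv².
Energy conservation from release (height h) to the top (height 2r): Mgh = Mg(2r) + (5/6)M·gr.
Thus h_min = 2r + (1+k)r/2 = r(2 + 1.667/2) = 1.18 × 2.833 ≈ 3.34 m.

h_min ≈ 3.34 m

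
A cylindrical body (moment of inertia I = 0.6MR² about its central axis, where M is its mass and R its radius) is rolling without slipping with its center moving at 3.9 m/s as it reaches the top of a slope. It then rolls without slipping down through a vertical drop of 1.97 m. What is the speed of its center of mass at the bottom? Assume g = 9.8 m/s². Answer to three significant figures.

v ≈ 6.27 m/s

For this body I = 0.6MR², i.e. k = I/(MR²) = 0.6.
Rolling without slipping gives ω = v/R, so the total kinetic energy is ½Mv² + ½Iω² = ½(1+k)Mv² = (4/5)Mv².
Conserving energy between top and bottom: (4/5)Mv² = (4/5)Mv₀² + Mgh, hence v² = v₀² + 2gh/(1+k).
v = √(3.9² + 2×9.8×1.97/1.6) = √39.34 ≈ 6.27 m/s.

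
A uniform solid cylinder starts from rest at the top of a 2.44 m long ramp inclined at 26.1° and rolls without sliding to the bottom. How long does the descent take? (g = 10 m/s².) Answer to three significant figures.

For this body I = (1/2)MR², i.e. k = I/(MR²) = 0.5.
Translational: Mg sinθ − f = Ma. Rotational about the CM: fR = Iα = kMRa, so f = kMa.
Hence a = g sinθ/(1+k) = 10×sin26.1°/1.5 = 2.933 m/s².
Starting from rest, L = ½at², so t = √(2L/a) = √(2×2.44/2.933) ≈ 1.29 s.

t ≈ 1.29 s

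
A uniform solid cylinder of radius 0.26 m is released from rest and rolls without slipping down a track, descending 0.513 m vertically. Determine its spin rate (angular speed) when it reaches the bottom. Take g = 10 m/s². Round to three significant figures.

ω ≈ 10.1 rad/s

The moment of inertia is (1/2)MR², giving k ≡ I/(MR²) = 0.5.
Pure rolling means v = ωR; then KE = ½Mv² + ½I(v/R)² = ½(1+k)Mv² = (3/4)Mv².
Energy conservation Mgh = ½(1+k)Mv² gives v = √(2gh/(1+k)) = √(2 × 10 × 0.513 / 1.5) = 2.615 m/s.
The angular speed follows from ω = v/R = 2.615/0.26 ≈ 10.1 rad/s.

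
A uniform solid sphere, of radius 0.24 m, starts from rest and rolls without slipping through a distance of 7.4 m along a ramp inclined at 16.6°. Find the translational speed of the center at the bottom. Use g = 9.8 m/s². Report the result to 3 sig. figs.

v ≈ 5.44 m/s

For this body I = (2/5)MR², i.e. k = I/(MR²) = 0.4.
Pure rolling means v = ωR; then KE = ½Mv² + ½I(v/R)² = ½(1+k)Mv² = (7/10)Mv².
The vertical drop is h = L sinθ = 7.4 × sin16.6° = 2.114 m.
Energy conservation: Mgh = (7/10)Mv², so v = √(2gh/(1+k)) = √(2 × 9.8 × 2.114 / 1.4) ≈ 5.44 m/s.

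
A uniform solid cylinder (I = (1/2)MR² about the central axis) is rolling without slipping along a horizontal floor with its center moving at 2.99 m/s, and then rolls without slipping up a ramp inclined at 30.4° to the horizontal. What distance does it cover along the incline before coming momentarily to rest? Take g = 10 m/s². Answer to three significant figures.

Here I = (1/2)MR², so the shape factor k = I/(MR²) = 0.5.
Rolling without slipping gives ω = v/R, so the total kinetic energy is ½Mv² + ½Iω² = ½(1+k)Mv² = (3/4)Mv².
Setting this equal to Mgh gives the vertical rise h = (1+k)v₀²/(2g) = 1.5×2.99²/(2×10) = 0.6705 m.
Along the incline, d = h/sinθ = 0.6705/sin30.4° ≈ 1.33 m.

d ≈ 1.33 m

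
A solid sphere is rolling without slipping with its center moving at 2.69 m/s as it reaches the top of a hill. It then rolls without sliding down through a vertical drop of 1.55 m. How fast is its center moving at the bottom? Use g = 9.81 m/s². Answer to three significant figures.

v ≈ 5.38 m/s

For this body I = (2/5)MR², i.e. k = I/(MR²) = 0.4.
Rolling without slipping gives ω = v/R, so the total kinetic energy is ½Mv² + ½Iω² = ½(1+k)Mv² = (7/10)Mv².
Conserving energy between top and bottom: (7/10)Mv² = (7/10)Mv₀² + Mgh, hence v² = v₀² + 2gh/(1+k).
v = √(2.69² + 2×9.81×1.55/1.4) = √28.96 ≈ 5.38 m/s.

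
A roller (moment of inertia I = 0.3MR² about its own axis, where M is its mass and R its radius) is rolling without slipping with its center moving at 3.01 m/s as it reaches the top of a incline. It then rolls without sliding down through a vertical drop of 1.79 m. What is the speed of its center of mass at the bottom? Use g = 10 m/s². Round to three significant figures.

For this body I = 0.3MR², i.e. k = I/(MR²) = 0.3.
The rolling condition ω = v/R makes the rotational term ½I(v/R)² = ½kMv², so KE_total = ½(1+k)Mv² = (13/20)Mv².
Energy conservation: (13/20)Mv₀² + Mgh = (13/20)Mv², so v² = v₀² + 2gh/(1+k).
v = √(3.01² + 2×10×1.79/1.3) = √36.6 ≈ 6.05 m/s.

v ≈ 6.05 m/s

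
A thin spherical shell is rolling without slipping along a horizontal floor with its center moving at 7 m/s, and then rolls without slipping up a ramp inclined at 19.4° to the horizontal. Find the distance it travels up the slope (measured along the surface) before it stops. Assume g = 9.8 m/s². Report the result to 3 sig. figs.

Here I = (2/3)MR², so the shape factor k = I/(MR²) = 2/3.
The rolling condition ω = v/R makes the rotational term ½I(v/R)² = ½kMv², so KE_total = ½(1+k)Mv² = (5/6)Mv².
Setting this equal to Mgh gives the vertical rise h = (1+k)v₀²/(2g) = 1.667×7²/(2×9.8) = 4.167 m.
The distance along the slope is d = h/sinθ = 4.167/sin19.4° ≈ 12.5 m.

d ≈ 12.5 m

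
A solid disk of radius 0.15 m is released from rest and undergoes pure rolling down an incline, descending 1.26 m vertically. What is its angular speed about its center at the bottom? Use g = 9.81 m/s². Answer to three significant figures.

For this body I = (1/2)MR², i.e. k = I/(MR²) = 0.5.
The rolling condition ω = v/R makes the rotational term ½I(v/R)² = ½kMv², so KE_total = ½(1+k)Mv² = (3/4)Mv².
Energy conservation Mgh = ½(1+k)Mv² gives v = √(2gh/(1+k)) = √(2 × 9.81 × 1.26 / 1.5) = 4.06 m/s.
The angular speed follows from ω = v/R = 4.06/0.15 ≈ 27.1 rad/s.

ω ≈ 27.1 rad/s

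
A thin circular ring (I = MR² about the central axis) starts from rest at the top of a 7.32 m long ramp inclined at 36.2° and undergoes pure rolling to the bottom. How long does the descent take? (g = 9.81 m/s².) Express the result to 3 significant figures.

Here I = MR², so the shape factor k = I/(MR²) = 1.
Along the incline Mg sinθ − f = Ma, and torque about the center fR = Iα = kMR²(a/R) gives f = kMa.
Hence a = g sinθ/(1+k) = 9.81×sin36.2°/2 = 2.897 m/s².
With constant a from rest, t = √(2L/a) = √(2·7.32/2.897) ≈ 2.25 s.

t ≈ 2.25 s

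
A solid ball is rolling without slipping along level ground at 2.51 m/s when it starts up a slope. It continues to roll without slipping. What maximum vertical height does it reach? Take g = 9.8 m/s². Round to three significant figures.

h ≈ 0.450 m

With I = (2/5)MR², the ratio k = I/(MR²) is 0.4.
Pure rolling means v = ωR; then KE = ½Mv² + ½I(v/R)² = ½(1+k)Mv² = (7/10)Mv².
All of this converts to potential energy at the highest point: (7/10)Mv₀² = Mgh.
Thus h = (1+k)v₀²/(2g) = 1.4 × 2.51² / (2 × 9.8) ≈ 0.450 m.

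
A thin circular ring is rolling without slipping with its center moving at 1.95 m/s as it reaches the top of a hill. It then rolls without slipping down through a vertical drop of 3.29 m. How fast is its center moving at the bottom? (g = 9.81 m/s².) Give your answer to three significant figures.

v ≈ 6.01 m/s

Here I = MR², so the shape factor k = I/(MR²) = 1.
Rolling without slipping gives ω = v/R, so the total kinetic energy is ½Mv² + ½Iω² = ½(1+k)Mv² = Mv².
Conserving energy between top and bottom: Mv² = Mv₀² + Mgh, hence v² = v₀² + 2gh/(1+k).
v = √(1.95² + 2×9.81×3.29/2) = √36.08 ≈ 6.01 m/s.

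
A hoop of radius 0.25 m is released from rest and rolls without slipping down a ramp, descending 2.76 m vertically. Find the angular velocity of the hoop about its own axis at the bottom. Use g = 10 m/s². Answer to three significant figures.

For this body I = MR², i.e. k = I/(MR²) = 1.
Pure rolling means v = ωR; then KE = ½Mv² + ½I(v/R)² = ½(1+k)Mv² = Mv².
Energy conservation Mgh = ½(1+k)Mv² gives v = √(2gh/(1+k)) = √(2 × 10 × 2.76 / 2) = 5.254 m/s.
The angular speed follows from ω = v/R = 5.254/0.25 ≈ 21.0 rad/s.

ω ≈ 21.0 rad/s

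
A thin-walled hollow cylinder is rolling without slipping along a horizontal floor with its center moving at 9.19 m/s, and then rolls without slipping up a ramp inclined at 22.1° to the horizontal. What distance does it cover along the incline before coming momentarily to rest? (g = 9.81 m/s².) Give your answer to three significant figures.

d ≈ 22.9 m

Here I = MR², so the shape factor k = I/(MR²) = 1.
The rolling condition ω = v/R makes the rotational term ½I(v/R)² = ½kMv², so KE_total = ½(1+k)Mv² = Mv².
Setting this equal to Mgh gives the vertical rise h = (1+k)v₀²/(2g) = 2×9.19²/(2×9.81) = 8.609 m.
Along the incline, d = h/sinθ = 8.609/sin22.1° ≈ 22.9 m.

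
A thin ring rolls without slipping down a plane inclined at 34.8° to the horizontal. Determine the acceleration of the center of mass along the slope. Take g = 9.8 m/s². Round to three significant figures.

a ≈ 2.80 m/s²

The moment of inertia is MR², giving k ≡ I/(MR²) = 1.
Newton's second law down the slope: Mg sinθ − f = Ma. The torque equation fR = Iα (with α = a/R) gives f = kMa.
Eliminating f: Mg sinθ = (1+k)Ma, so a = g sinθ/(1+k) = 9.8 × sin34.8° / 2 ≈ 2.80 m/s².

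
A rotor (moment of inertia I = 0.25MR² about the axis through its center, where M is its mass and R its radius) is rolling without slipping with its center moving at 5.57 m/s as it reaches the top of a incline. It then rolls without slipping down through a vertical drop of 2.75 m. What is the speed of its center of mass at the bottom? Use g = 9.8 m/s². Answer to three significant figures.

v ≈ 8.61 m/s

Here I = 0.25MR², so the shape factor k = I/(MR²) = 0.25.
Pure rolling means v = ωR; then KE = ½Mv² + ½I(v/R)² = ½(1+k)Mv² = (5/8)Mv².
Conserving energy between top and bottom: (5/8)Mv² = (5/8)Mv₀² + Mgh, hence v² = v₀² + 2gh/(1+k).
v = √(5.57² + 2×9.8×2.75/1.25) = √74.14 ≈ 8.61 m/s.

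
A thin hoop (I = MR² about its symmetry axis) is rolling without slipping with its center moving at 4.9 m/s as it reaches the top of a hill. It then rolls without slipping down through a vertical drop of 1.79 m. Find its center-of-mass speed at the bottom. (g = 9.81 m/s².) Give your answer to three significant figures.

For this body I = MR², i.e. k = I/(MR²) = 1.
Since it rolls without slipping, ω = v/R and KE = ½Mv² + ½Iω² = ½(1+k)Mv² = Mv².
Energy conservation: Mv₀² + Mgh = Mv², so v² = v₀² + 2gh/(1+k).
v = √(4.9² + 2×9.81×1.79/2) = √41.57 ≈ 6.45 m/s.

v ≈ 6.45 m/s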